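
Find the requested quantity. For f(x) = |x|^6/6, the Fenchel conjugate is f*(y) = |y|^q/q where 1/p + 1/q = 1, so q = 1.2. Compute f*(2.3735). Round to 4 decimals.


The conjugate exponent q satisfies 1/p + 1/q = 1.
p = 6, so q = 6/(6 - 1) = 1.2
|y|^q = 2.3735^1.2 = 2.8214
f*(2.3735) = 2.8214 / 1.2 = 2.3512


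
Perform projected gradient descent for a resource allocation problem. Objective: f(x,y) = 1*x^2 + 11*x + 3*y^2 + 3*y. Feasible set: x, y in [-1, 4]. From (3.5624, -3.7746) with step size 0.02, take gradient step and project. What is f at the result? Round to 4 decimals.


Step 1: Compute gradient at (3.5624, -3.7746).
grad_x = 2*1*3.5624 + 11 = 18.1248
grad_y = 2*3*-3.7746 + 3 = -19.6476
Step 2: Gradient step.
x_raw = 3.5624 - 0.02*18.1248 = 3.1999
y_raw = -3.7746 - 0.02*-19.6476 = -3.3816
Step 3: Project onto [-1, 4].
x_proj = clip(3.1999) = 3.1999
y_proj = clip(-3.3816) = -1.0
Step 4: Evaluate f.
f(3.1999, -1.0) = 45.4383


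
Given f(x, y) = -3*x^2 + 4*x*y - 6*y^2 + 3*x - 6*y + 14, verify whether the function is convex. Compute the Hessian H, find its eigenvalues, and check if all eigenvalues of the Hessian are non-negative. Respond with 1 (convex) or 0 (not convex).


The Hessian of f(x,y) = -3*x^2 + 4*x*y - 6*y^2 + 3*x - 6*y + 14 is:
H = [[-6, 4], [4, -12]]
Trace = -6 - 12 = -18
Determinant = -6*-12 - (4)^2 = 56
Discriminant = (-18)^2 - 4*56 = 100.0
Eigenvalues: lambda_1 = -14.0, lambda_2 = -4.0
The function is not convex.

0


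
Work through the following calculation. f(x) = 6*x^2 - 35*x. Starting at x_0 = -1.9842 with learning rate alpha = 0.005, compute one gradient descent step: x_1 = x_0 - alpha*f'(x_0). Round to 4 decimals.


We compute the gradient at x_0 and apply the update.
f'(x) = 12*x - 35
f'(-1.9842) = 12*-1.9842 - 35 = -58.8104
x_1 = -1.9842 - 0.005*-58.8104 = -1.6901


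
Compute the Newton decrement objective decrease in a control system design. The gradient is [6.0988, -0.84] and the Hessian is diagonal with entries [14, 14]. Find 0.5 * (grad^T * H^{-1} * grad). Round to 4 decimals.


Step 1: H is diagonal, so H^(-1) * g = [0.4356, -0.06].
Step 2: g^T H^(-1) g = sum_i g_i^2 / H_ii
  = (6.0988)^2/14 + (-0.84)^2/14
  = 2.6568 + 0.0504 = 2.7072
Step 3: Objective decrease = 0.5 * g^T H^(-1) g = 1.3536


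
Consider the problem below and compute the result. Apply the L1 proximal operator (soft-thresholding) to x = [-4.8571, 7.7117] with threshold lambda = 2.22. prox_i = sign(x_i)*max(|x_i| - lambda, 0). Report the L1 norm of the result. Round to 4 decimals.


Soft-thresholding with lambda = 2.22:
prox(-4.8571) = sign(-4.8571)*max(|-4.8571| - 2.22, 0) = -2.6371
prox(7.7117) = sign(7.7117)*max(|7.7117| - 2.22, 0) = 5.4917
prox(x) = [-2.6371, 5.4917]
||prox(x)||_1 = 2.6371 + 5.4917 = 8.1288


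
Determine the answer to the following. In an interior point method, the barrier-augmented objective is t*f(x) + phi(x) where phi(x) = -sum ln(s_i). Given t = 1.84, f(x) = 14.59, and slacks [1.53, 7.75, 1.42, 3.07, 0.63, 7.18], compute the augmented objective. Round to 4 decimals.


Step 1: Compute log-barrier.
ln values: [0.4253, 2.0477, 0.3507, 1.1217, -0.462, 1.9713]
phi = -(0.4253 + 2.0477 + 0.3507 + 1.1217 - 0.462 + 1.9713) = -5.4546
Step 2: Compute augmented objective.
t*f(x) = 1.84*14.59 = 26.8456
Total = 26.8456 - 5.4546 = 21.391


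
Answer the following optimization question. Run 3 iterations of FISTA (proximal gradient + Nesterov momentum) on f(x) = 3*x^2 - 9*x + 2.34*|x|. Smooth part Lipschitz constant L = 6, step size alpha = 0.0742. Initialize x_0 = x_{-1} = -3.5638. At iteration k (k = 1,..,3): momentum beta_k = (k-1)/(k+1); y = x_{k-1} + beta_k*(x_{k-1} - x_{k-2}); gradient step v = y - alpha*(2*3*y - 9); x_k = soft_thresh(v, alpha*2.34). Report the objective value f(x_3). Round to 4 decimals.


FISTA on f(x) = 3*x^2 - 9*x + 2.34*|x|
L = 6, alpha = 0.0742
Iteration 1: beta = 0.0, y = -3.5638 + 0.0*(-3.5638 + 3.5638) = -3.5638
  grad(y) = -30.3828, v = y - alpha*grad = -1.3094
  prox(v) = soft_thresh(-1.3094, 0.1736) = -1.1358
Iteration 2: beta = 0.3333, y = -1.1358 + 0.3333*(-1.1358 + 3.5638) = -0.3264
  grad(y) = -10.9585, v = y - alpha*grad = 0.4867
  prox(v) = soft_thresh(0.4867, 0.1736) = 0.3131
Iteration 3: beta = 0.5, y = 0.3131 + 0.5*(0.3131 + 1.1358) = 1.0375
  grad(y) = -2.775, v = y - alpha*grad = 1.2434
  prox(v) = soft_thresh(1.2434, 0.1736) = 1.0698
f(x_3) = 3*1.0698^2 - 9*1.0698 + 2.34*|1.0698| = -3.6914


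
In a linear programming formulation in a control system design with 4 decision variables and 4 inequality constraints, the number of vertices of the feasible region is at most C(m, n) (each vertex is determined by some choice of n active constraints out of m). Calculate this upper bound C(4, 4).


Each vertex corresponds to some choice of n active constraints out of m, so the number of vertices is at most C(m, n) = m! / (n!(m-n)!).
m = 4, n = 4
Numerator: 4 * 3 * 2 * 1
Denominator: 4! = 24
C(4, 4) = 1


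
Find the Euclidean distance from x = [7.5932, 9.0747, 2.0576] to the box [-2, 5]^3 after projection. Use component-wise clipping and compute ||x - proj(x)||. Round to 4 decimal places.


Project each component onto [-2, 5].
clip(7.5932) = 5.0, clip(9.0747) = 5.0, clip(2.0576) = 2.0576
Projection = [5.0, 5.0, 2.0576]
Squared diffs: [6.7247, 16.6032, 0.0]
Distance = sqrt(23.3279) = 4.8299


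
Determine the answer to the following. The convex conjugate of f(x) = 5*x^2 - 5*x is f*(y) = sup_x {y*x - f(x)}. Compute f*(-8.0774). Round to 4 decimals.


f*(y) = sup_x {y*x - a*x^2 - b*x} = sup_x {(y-b)*x - a*x^2}
FOC: (y - b) - 2a*x = 0 => x* = (y - b)/(2a)
x* = (-8.0774 + 5)/(2*5) = -0.3077
f*(-8.0774) = (y-b)^2/(4a) = (-8.0774 + 5)^2/(4*5)
= 9.4704/20 = 0.4735


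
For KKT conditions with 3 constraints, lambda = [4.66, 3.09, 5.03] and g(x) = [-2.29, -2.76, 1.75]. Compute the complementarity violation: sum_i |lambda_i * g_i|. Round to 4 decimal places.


KKT complementary slackness check:
lambda_1 * g_1 = 4.66 * -2.29 = -10.6714
lambda_2 * g_2 = 3.09 * -2.76 = -8.5284
lambda_3 * g_3 = 5.03 * 1.75 = 8.8025
Total violation = 10.6714 + 8.5284 + 8.8025 = 28.0023


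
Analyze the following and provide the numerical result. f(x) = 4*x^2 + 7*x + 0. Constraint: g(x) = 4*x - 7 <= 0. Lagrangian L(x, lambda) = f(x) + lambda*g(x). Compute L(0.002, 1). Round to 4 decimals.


Step 1: Evaluate f(x).
f(0.002) = 4*0.002^2 + 7*0.002 + 0 = 0.014
Step 2: Evaluate g(x).
g(0.002) = 4*0.002 - 7 = -6.992
Step 3: Compute Lagrangian.
L = 0.014 + 1*-6.992 = -6.978


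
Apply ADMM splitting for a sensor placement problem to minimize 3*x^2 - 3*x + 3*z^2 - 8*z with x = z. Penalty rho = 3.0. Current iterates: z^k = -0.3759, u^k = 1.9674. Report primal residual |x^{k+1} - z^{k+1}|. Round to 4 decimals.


ADMM iteration with rho = 3.0, z^k = -0.3759, u^k = 1.9674
Step 1: x-update.
Minimize 3*x^2 - 3*x + (3.0/2)*(x + 0.3759 + 1.9674)^2
FOC: (2*3 + 3.0)*x = 3 + 3.0*(-0.3759 - 1.9674)
x^{k+1} = -0.4478
Step 2: z-update.
Minimize 3*z^2 - 8*z + (3.0/2)*(-0.4478 - z + 1.9674)^2
FOC: (2*3 + 3.0)*z = 8 + 3.0*(-0.4478 + 1.9674)
z^{k+1} = 1.3954
Step 3: u-update.
u^{k+1} = 1.9674 - 0.4478 - 1.3954 = 0.1242
Step 4: Primal residual = |-0.4478 - 1.3954| = 1.8432


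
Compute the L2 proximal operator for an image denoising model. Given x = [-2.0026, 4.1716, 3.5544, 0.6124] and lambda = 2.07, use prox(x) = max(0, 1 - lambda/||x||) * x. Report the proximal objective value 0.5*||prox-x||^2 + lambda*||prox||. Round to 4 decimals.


Step 1: Compute ||x||.
||x|| = 5.867
Step 2: Compute scaling factor.
scale = max(0, 1 - 2.07/5.867) = 0.6472
Step 3: prox(x) = [-1.296, 2.6998, 2.3003, 0.3963]
||prox(x)|| = 3.797
Step 4: Proximal objective.
0.5*||prox-x||^2 = 2.1425
lambda*||prox|| = 7.8598
Total = 10.0022


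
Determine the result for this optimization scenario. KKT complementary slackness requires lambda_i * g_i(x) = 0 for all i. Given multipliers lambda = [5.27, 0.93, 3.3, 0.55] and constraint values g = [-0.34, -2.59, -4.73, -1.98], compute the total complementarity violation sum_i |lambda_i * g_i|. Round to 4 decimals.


KKT complementary slackness check:
lambda_1 * g_1 = 5.27 * -0.34 = -1.7918
lambda_2 * g_2 = 0.93 * -2.59 = -2.4087
lambda_3 * g_3 = 3.3 * -4.73 = -15.609
lambda_4 * g_4 = 0.55 * -1.98 = -1.089
Total violation = 1.7918 + 2.4087 + 15.609 + 1.089 = 20.8985


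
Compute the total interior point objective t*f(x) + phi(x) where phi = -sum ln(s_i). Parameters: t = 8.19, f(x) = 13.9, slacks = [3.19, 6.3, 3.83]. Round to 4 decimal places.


Step 1: Compute log-barrier.
ln values: [1.16, 1.8405, 1.3429]
phi = -(1.16 + 1.8405 + 1.3429) = -4.3434
Step 2: Compute augmented objective.
t*f(x) = 8.19*13.9 = 113.841
Total = 113.841 - 4.3434 = 109.4976


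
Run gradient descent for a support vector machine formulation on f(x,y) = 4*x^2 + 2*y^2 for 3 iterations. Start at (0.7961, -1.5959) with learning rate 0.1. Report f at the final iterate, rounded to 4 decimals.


Gradient descent on f(x,y) = 4*x^2 + 2*y^2.
Starting point: (0.7961, -1.5959), alpha = 0.1
Step 1: grad_x = 2*4*0.7961 = 6.3688, grad_y = 2*2*-1.5959 = -6.3836
  x_1 = 0.7961 - 0.1*6.3688 = 0.1592
  y_1 = -1.5959 - 0.1*-6.3836 = -0.9575
Step 2: grad_x = 2*4*0.1592 = 1.2738, grad_y = 2*2*-0.9575 = -3.8302
  x_2 = 0.1592 - 0.1*1.2738 = 0.0318
  y_2 = -0.9575 - 0.1*-3.8302 = -0.5745
Step 3: grad_x = 2*4*0.0318 = 0.2548, grad_y = 2*2*-0.5745 = -2.2981
  x_3 = 0.0318 - 0.1*0.2548 = 0.0064
  y_3 = -0.5745 - 0.1*-2.2981 = -0.3447
f(0.0064, -0.3447) = 4*0.0064^2 + 2*(-0.3447)^2 = 0.2378


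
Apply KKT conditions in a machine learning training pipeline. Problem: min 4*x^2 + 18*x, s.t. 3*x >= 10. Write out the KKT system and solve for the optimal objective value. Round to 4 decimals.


Step 1: Try lambda = 0 (constraint inactive).
x_unc = -18/(2*4) = -2.25
Check: 3*-2.25 = -6.75 < 10 -- violated!
Step 2: Constraint must be active: 3*x = 10
x* = 10/3 = 3.3333 (rounded; the exact value 10/3 is used below)
lambda = (2*4*(10/3) + 18)/3 = 14.8889
Step 3: Compute optimal value.
f(x*) = 4*(10/3)^2 + 18*(10/3) = 104.4444


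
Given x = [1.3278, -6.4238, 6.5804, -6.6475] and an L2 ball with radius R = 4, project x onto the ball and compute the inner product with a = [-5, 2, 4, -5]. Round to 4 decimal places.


Step 1: Compute ||x|| (intermediates to 6 decimals).
||x|| = sqrt(1.3278^2 + (-6.4238)^2 + 6.5804^2 + (-6.6475)^2) = 11.424499
Step 2: Project.
Since ||x|| > R, scale = R/||x|| = 4/11.424499 = 0.350125, proj(x) = scale * x
proj(x) = [0.464896, -2.249133, 2.303963, -2.327456]
Step 3: Dot product.
a^T * proj(x) = -5*0.464896 + 2*(-2.249133) + 4*2.303963 - 5*(-2.327456) = 14.0304


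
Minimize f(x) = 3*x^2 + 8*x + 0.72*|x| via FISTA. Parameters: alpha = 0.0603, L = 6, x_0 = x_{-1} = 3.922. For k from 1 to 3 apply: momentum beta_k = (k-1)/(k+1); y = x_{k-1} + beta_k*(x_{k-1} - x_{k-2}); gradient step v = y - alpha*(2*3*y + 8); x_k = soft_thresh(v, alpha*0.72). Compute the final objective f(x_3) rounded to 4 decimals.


FISTA on f(x) = 3*x^2 + 8*x + 0.72*|x|
L = 6, alpha = 0.0603
Iteration 1: beta = 0.0, y = 3.922 + 0.0*(3.922 - 3.922) = 3.922
  grad(y) = 31.532, v = y - alpha*grad = 2.0206
  prox(v) = soft_thresh(2.0206, 0.0434) = 1.9772
Iteration 2: beta = 0.3333, y = 1.9772 + 0.3333*(1.9772 - 3.922) = 1.3289
  grad(y) = 15.9736, v = y - alpha*grad = 0.3657
  prox(v) = soft_thresh(0.3657, 0.0434) = 0.3223
Iteration 3: beta = 0.5, y = 0.3223 + 0.5*(0.3223 - 1.9772) = -0.5051
  grad(y) = 4.9692, v = y - alpha*grad = -0.8048
  prox(v) = soft_thresh(-0.8048, 0.0434) = -0.7614
f(x_3) = 3*(-0.7614)^2 + 8*(-0.7614) + 0.72*|-0.7614| = -3.8037


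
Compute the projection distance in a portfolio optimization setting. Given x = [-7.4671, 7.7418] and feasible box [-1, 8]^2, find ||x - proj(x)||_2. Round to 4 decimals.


Project each component onto [-1, 8].
clip(-7.4671) = -1.0, clip(7.7418) = 7.7418
Projection = [-1.0, 7.7418]
Squared diffs: [41.8234, 0.0]
Distance = sqrt(41.8234) = 6.4671


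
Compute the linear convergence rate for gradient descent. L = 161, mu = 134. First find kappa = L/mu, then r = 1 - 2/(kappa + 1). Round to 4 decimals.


Step 1: Compute the condition number.
kappa = L/mu = 161/134 = 1.2015
Step 2: Compute the convergence rate.
r = 1 - 2/(kappa + 1) = 1 - 2*mu/(L + mu) = (L - mu)/(L + mu) = 27/295 = 0.0915


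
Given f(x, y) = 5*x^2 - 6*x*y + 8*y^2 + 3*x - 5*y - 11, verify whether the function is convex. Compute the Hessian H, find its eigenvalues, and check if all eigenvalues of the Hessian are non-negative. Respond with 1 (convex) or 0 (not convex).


The Hessian of f(x,y) = 5*x^2 - 6*x*y + 8*y^2 + 3*x - 5*y - 11 is:
H = [[10, -6], [-6, 16]]
Trace = 10 + 16 = 26
Determinant = 10*16 - (-6)^2 = 124
Discriminant = (26)^2 - 4*124 = 180.0
Eigenvalues: lambda_1 = 6.2918, lambda_2 = 19.7082
The function is convex.

1


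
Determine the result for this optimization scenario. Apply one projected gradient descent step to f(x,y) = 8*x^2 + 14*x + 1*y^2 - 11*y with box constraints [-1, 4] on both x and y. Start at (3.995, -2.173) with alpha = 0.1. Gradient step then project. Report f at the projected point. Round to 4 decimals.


Step 1: Compute gradient at (3.995, -2.173).
grad_x = 2*8*3.995 + 14 = 77.92
grad_y = 2*1*-2.173 - 11 = -15.346
Step 2: Gradient step.
x_raw = 3.995 - 0.1*77.92 = -3.797
y_raw = -2.173 - 0.1*-15.346 = -0.6384
Step 3: Project onto [-1, 4].
x_proj = clip(-3.797) = -1.0
y_proj = clip(-0.6384) = -0.6384
Step 4: Evaluate f.
f(-1.0, -0.6384) = 1.43


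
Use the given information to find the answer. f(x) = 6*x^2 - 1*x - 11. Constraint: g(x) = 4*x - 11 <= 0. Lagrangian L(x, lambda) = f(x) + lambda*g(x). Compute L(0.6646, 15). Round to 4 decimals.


Step 1: Evaluate f(x).
f(0.6646) = 6*0.6646^2 - 1*0.6646 - 11 = -9.0144
Step 2: Evaluate g(x).
g(0.6646) = 4*0.6646 - 11 = -8.3416
Step 3: Compute Lagrangian.
L = -9.0144 + 15*-8.3416 = -134.1384


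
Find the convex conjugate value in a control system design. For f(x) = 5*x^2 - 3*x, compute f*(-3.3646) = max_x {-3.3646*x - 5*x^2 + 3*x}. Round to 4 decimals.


f*(y) = sup_x {y*x - a*x^2 - b*x} = sup_x {(y-b)*x - a*x^2}
FOC: (y - b) - 2a*x = 0 => x* = (y - b)/(2a)
x* = (-3.3646 + 3)/(2*5) = -0.0365
f*(-3.3646) = (y-b)^2/(4a) = (-3.3646 + 3)^2/(4*5)
= 0.1329/20 = 0.0066


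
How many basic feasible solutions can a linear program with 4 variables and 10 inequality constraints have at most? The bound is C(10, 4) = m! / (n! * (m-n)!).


Each vertex corresponds to some choice of n active constraints out of m, so the number of vertices is at most C(m, n) = m! / (n!(m-n)!).
m = 10, n = 4
Numerator: 10 * 9 * 8 * 7
Denominator: 4! = 24
C(10, 4) = 210


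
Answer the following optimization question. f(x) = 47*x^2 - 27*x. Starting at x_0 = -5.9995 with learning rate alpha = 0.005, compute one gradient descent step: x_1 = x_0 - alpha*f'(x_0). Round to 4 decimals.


We compute the gradient at x_0 and apply the update.
f'(x) = 94*x - 27
f'(-5.9995) = 94*-5.9995 - 27 = -590.953
x_1 = -5.9995 - 0.005*-590.953 = -3.0447


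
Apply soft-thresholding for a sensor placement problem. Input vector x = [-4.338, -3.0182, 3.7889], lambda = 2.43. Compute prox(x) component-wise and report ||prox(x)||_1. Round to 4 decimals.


Soft-thresholding with lambda = 2.43:
prox(-4.338) = sign(-4.338)*max(|-4.338| - 2.43, 0) = -1.908
prox(-3.0182) = sign(-3.0182)*max(|-3.0182| - 2.43, 0) = -0.5882
prox(3.7889) = sign(3.7889)*max(|3.7889| - 2.43, 0) = 1.3589
prox(x) = [-1.908, -0.5882, 1.3589]
||prox(x)||_1 = 1.908 + 0.5882 + 1.3589 = 3.8551


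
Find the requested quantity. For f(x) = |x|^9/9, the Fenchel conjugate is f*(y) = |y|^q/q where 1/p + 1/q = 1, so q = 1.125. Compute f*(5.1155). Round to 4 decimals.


The conjugate exponent q satisfies 1/p + 1/q = 1.
p = 9, so q = 9/(9 - 1) = 1.125
|y|^q = 5.1155^1.125 = 6.2733
f*(5.1155) = 6.2733 / 1.125 = 5.5763


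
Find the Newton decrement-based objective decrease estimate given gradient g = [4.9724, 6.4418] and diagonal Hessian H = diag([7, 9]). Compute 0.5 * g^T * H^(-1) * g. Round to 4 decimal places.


Step 1: H is diagonal, so H^(-1) * g = [0.7103, 0.7158].
Step 2: g^T H^(-1) g = sum_i g_i^2 / H_ii
  = (4.9724)^2/7 + (6.4418)^2/9
  = 3.5321 + 4.6108 = 8.1429
Step 3: Objective decrease = 0.5 * g^T H^(-1) g = 4.0714


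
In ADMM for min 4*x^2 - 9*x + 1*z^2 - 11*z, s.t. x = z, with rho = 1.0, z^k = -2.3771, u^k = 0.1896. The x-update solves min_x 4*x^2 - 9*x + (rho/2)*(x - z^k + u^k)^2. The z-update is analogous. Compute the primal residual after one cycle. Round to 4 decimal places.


ADMM iteration with rho = 1.0, z^k = -2.3771, u^k = 0.1896
Step 1: x-update.
Minimize 4*x^2 - 9*x + (1.0/2)*(x + 2.3771 + 0.1896)^2
FOC: (2*4 + 1.0)*x = 9 + 1.0*(-2.3771 - 0.1896)
x^{k+1} = 0.7148
Step 2: z-update.
Minimize 1*z^2 - 11*z + (1.0/2)*(0.7148 - z + 0.1896)^2
FOC: (2*1 + 1.0)*z = 11 + 1.0*(0.7148 + 0.1896)
z^{k+1} = 3.9681
Step 3: u-update.
u^{k+1} = 0.1896 + 0.7148 - 3.9681 = -3.0637
Step 4: Primal residual = |0.7148 - 3.9681| = 3.2533


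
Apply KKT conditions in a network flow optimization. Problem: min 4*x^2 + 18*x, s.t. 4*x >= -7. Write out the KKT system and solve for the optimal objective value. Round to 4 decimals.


Step 1: Try lambda = 0 (constraint inactive).
x_unc = -18/(2*4) = -2.25
Check: 4*-2.25 = -9.0 < -7 -- violated!
Step 2: Constraint must be active: 4*x = -7
x* = -7/4 = -1.75
lambda = (2*4*(-1.75) + 18)/4 = 1.0
Step 3: Compute optimal value.
f(x*) = 4*(-1.75)^2 + 18*(-1.75) = -19.25


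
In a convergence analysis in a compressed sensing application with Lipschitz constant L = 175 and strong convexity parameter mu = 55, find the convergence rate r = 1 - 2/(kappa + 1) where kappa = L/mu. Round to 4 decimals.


Step 1: Compute the condition number.
kappa = L/mu = 175/55 = 3.1818
Step 2: Compute the convergence rate.
r = 1 - 2/(kappa + 1) = 1 - 2*mu/(L + mu) = (L - mu)/(L + mu) = 120/230 = 0.5217


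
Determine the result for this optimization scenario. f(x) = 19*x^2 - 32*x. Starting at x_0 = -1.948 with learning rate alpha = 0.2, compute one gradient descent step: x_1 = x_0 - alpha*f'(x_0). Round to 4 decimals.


We compute the gradient at x_0 and apply the update.
f'(x) = 38*x - 32
f'(-1.948) = 38*-1.948 - 32 = -106.024
x_1 = -1.948 - 0.2*-106.024 = 19.2568


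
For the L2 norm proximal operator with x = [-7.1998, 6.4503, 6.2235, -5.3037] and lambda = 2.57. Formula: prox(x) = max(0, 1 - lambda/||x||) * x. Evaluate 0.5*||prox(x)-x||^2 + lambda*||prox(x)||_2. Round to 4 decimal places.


Step 1: Compute ||x||.
||x|| = 12.6611
Step 2: Compute scaling factor.
scale = max(0, 1 - 2.57/12.6611) = 0.797
Step 3: prox(x) = [-5.7384, 5.141, 4.9602, -4.2271]
||prox(x)|| = 10.0911
Step 4: Proximal objective.
0.5*||prox-x||^2 = 3.3025
lambda*||prox|| = 25.9341
Total = 29.2367


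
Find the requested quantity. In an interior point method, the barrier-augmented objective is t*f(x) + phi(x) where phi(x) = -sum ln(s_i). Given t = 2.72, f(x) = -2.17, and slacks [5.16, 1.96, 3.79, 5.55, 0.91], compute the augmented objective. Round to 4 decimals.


Step 1: Compute log-barrier.
ln values: [1.6409, 0.6729, 1.3324, 1.7138, -0.0943]
phi = -(1.6409 + 0.6729 + 1.3324 + 1.7138 - 0.0943) = -5.2657
Step 2: Compute augmented objective.
t*f(x) = 2.72*-2.17 = -5.9024
Total = -5.9024 - 5.2657 = -11.1681


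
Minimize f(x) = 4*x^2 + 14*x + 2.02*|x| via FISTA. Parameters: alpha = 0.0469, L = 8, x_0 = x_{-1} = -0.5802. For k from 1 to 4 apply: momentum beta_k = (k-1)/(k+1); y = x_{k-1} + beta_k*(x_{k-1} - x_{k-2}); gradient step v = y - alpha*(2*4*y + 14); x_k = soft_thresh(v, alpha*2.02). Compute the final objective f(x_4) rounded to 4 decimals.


FISTA on f(x) = 4*x^2 + 14*x + 2.02*|x|
L = 8, alpha = 0.0469
Iteration 1: beta = 0.0, y = -0.5802 + 0.0*(-0.5802 + 0.5802) = -0.5802
  grad(y) = 9.3584, v = y - alpha*grad = -1.0191
  prox(v) = soft_thresh(-1.0191, 0.0947) = -0.9244
Iteration 2: beta = 0.3333, y = -0.9244 + 0.3333*(-0.9244 + 0.5802) = -1.0391
  grad(y) = 5.6872, v = y - alpha*grad = -1.3058
  prox(v) = soft_thresh(-1.3058, 0.0947) = -1.2111
Iteration 3: beta = 0.5, y = -1.2111 + 0.5*(-1.2111 + 0.9244) = -1.3544
  grad(y) = 3.1644, v = y - alpha*grad = -1.5029
  prox(v) = soft_thresh(-1.5029, 0.0947) = -1.4081
Iteration 4: beta = 0.6, y = -1.4081 + 0.6*(-1.4081 + 1.2111) = -1.5263
  grad(y) = 1.7893, v = y - alpha*grad = -1.6103
  prox(v) = soft_thresh(-1.6103, 0.0947) = -1.5155
f(x_4) = 4*(-1.5155)^2 + 14*(-1.5155) + 2.02*|-1.5155| = -8.9687


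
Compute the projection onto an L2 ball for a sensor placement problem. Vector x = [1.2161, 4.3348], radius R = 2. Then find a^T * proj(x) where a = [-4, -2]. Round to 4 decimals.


Step 1: Compute ||x|| (intermediates to 6 decimals).
||x|| = sqrt(1.2161^2 + 4.3348^2) = 4.502154
Step 2: Project.
Since ||x|| > R, scale = R/||x|| = 2/4.502154 = 0.444232, proj(x) = scale * x
proj(x) = [0.540231, 1.925657]
Step 3: Dot product.
a^T * proj(x) = -4*0.540231 - 2*1.925657 = -6.0122


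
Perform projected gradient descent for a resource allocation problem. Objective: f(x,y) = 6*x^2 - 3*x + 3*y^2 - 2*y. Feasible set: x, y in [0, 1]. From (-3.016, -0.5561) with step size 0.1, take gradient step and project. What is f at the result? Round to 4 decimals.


Step 1: Compute gradient at (-3.016, -0.5561).
grad_x = 2*6*-3.016 - 3 = -39.192
grad_y = 2*3*-0.5561 - 2 = -5.3366
Step 2: Gradient step.
x_raw = -3.016 - 0.1*-39.192 = 0.9032
y_raw = -0.5561 - 0.1*-5.3366 = -0.0224
Step 3: Project onto [0, 1].
x_proj = clip(0.9032) = 0.9032
y_proj = clip(-0.0224) = 0.0
Step 4: Evaluate f.
f(0.9032, 0.0) = 2.185


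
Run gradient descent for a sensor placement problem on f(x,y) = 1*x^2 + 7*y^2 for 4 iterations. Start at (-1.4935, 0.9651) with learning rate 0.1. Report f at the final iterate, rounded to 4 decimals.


Gradient descent on f(x,y) = 1*x^2 + 7*y^2.
Starting point: (-1.4935, 0.9651), alpha = 0.1
Step 1: grad_x = 2*1*-1.4935 = -2.987, grad_y = 2*7*0.9651 = 13.5114
  x_1 = -1.4935 - 0.1*-2.987 = -1.1948
  y_1 = 0.9651 - 0.1*13.5114 = -0.386
Step 2: grad_x = 2*1*-1.1948 = -2.3896, grad_y = 2*7*-0.386 = -5.4046
  x_2 = -1.1948 - 0.1*-2.3896 = -0.9558
  y_2 = -0.386 - 0.1*-5.4046 = 0.1544
Step 3: grad_x = 2*1*-0.9558 = -1.9117, grad_y = 2*7*0.1544 = 2.1618
  x_3 = -0.9558 - 0.1*-1.9117 = -0.7647
  y_3 = 0.1544 - 0.1*2.1618 = -0.0618
Step 4: grad_x = 2*1*-0.7647 = -1.5293, grad_y = 2*7*-0.0618 = -0.8647
  x_4 = -0.7647 - 0.1*-1.5293 = -0.6117
  y_4 = -0.0618 - 0.1*-0.8647 = 0.0247
f(-0.6117, 0.0247) = 1*(-0.6117)^2 + 7*0.0247^2 = 0.3785


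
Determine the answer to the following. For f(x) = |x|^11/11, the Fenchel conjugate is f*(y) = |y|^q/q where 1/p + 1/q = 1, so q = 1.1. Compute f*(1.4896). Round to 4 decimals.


The conjugate exponent q satisfies 1/p + 1/q = 1.
p = 11, so q = 11/(11 - 1) = 1.1
|y|^q = 1.4896^1.1 = 1.5502
f*(1.4896) = 1.5502 / 1.1 = 1.4092


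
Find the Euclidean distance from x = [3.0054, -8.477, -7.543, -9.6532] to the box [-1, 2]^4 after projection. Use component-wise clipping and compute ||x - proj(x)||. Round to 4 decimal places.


Project each component onto [-1, 2].
clip(3.0054) = 2.0, clip(-8.477) = -1.0, clip(-7.543) = -1.0, clip(-9.6532) = -1.0
Projection = [2.0, -1.0, -1.0, -1.0]
Squared diffs: [1.0108, 55.9055, 42.8108, 74.8779]
Distance = sqrt(174.605) = 13.2138


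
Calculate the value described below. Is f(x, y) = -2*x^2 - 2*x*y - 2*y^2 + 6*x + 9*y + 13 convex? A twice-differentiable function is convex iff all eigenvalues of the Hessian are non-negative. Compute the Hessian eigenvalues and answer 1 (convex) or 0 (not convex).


The Hessian of f(x,y) = -2*x^2 - 2*x*y - 2*y^2 + 6*x + 9*y + 13 is:
H = [[-4, -2], [-2, -4]]
Trace = -4 - 4 = -8
Determinant = -4*-4 - (-2)^2 = 12
Discriminant = (-8)^2 - 4*12 = 16.0
Eigenvalues: lambda_1 = -6.0, lambda_2 = -2.0
The function is not convex.

0


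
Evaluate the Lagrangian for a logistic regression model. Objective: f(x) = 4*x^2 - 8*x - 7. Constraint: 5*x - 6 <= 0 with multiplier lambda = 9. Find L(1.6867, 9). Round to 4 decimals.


Step 1: Evaluate f(x).
f(1.6867) = 4*1.6867^2 - 8*1.6867 - 7 = -9.1138
Step 2: Evaluate g(x).
g(1.6867) = 5*1.6867 - 6 = 2.4335
Step 3: Compute Lagrangian.
L = -9.1138 + 9*2.4335 = 12.7877


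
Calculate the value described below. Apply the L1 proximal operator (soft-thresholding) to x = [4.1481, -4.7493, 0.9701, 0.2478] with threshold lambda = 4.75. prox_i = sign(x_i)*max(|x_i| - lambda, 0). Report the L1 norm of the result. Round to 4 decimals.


Soft-thresholding with lambda = 4.75:
prox(4.1481) = sign(4.1481)*max(|4.1481| - 4.75, 0) = 0.0
prox(-4.7493) = sign(-4.7493)*max(|-4.7493| - 4.75, 0) = 0.0
prox(0.9701) = sign(0.9701)*max(|0.9701| - 4.75, 0) = 0.0
prox(0.2478) = sign(0.2478)*max(|0.2478| - 4.75, 0) = 0.0
prox(x) = [0.0, 0.0, 0.0, 0.0]
||prox(x)||_1 = 0.0 + 0.0 + 0.0 + 0.0 = 0.0


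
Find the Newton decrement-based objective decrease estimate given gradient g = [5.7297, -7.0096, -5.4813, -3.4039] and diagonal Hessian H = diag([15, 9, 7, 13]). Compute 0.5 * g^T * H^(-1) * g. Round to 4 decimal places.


Step 1: H is diagonal, so H^(-1) * g = [0.382, -0.7788, -0.783, -0.2618].
Step 2: g^T H^(-1) g = sum_i g_i^2 / H_ii
  = (5.7297)^2/15 + (-7.0096)^2/9 + (-5.4813)^2/7 + (-3.4039)^2/13
  = 2.1886 + 5.4594 + 4.2921 + 0.8913 = 12.8314
Step 3: Objective decrease = 0.5 * g^T H^(-1) g = 6.4157


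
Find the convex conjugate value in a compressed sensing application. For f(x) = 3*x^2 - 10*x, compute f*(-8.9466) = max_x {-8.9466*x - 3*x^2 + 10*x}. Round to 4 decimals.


f*(y) = sup_x {y*x - a*x^2 - b*x} = sup_x {(y-b)*x - a*x^2}
FOC: (y - b) - 2a*x = 0 => x* = (y - b)/(2a)
x* = (-8.9466 + 10)/(2*3) = 0.1756
f*(-8.9466) = (y-b)^2/(4a) = (-8.9466 + 10)^2/(4*3)
= 1.1097/12 = 0.0925


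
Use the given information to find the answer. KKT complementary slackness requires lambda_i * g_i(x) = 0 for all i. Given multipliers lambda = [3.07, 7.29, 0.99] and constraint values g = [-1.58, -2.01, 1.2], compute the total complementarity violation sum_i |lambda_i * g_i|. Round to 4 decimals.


KKT complementary slackness check:
lambda_1 * g_1 = 3.07 * -1.58 = -4.8506
lambda_2 * g_2 = 7.29 * -2.01 = -14.6529
lambda_3 * g_3 = 0.99 * 1.2 = 1.188
Total violation = 4.8506 + 14.6529 + 1.188 = 20.6915


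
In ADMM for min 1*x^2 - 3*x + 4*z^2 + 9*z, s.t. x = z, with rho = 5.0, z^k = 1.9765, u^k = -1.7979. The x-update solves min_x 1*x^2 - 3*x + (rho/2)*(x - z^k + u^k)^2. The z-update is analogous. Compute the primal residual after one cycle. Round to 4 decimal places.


ADMM iteration with rho = 5.0, z^k = 1.9765, u^k = -1.7979
Step 1: x-update.
Minimize 1*x^2 - 3*x + (5.0/2)*(x - 1.9765 - 1.7979)^2
FOC: (2*1 + 5.0)*x = 3 + 5.0*(1.9765 + 1.7979)
x^{k+1} = 3.1246
Step 2: z-update.
Minimize 4*z^2 + 9*z + (5.0/2)*(3.1246 - z - 1.7979)^2
FOC: (2*4 + 5.0)*z = -9 + 5.0*(3.1246 - 1.7979)
z^{k+1} = -0.182
Step 3: u-update.
u^{k+1} = -1.7979 + 3.1246 + 0.182 = 1.5087
Step 4: Primal residual = |3.1246 + 0.182| = 3.3066


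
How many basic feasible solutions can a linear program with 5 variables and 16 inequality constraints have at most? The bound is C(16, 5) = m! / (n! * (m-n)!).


Each vertex corresponds to some choice of n active constraints out of m, so the number of vertices is at most C(m, n) = m! / (n!(m-n)!).
m = 16, n = 5
Numerator: 16 * 15 * 14 * 13 * 12
Denominator: 5! = 120
C(16, 5) = 4368


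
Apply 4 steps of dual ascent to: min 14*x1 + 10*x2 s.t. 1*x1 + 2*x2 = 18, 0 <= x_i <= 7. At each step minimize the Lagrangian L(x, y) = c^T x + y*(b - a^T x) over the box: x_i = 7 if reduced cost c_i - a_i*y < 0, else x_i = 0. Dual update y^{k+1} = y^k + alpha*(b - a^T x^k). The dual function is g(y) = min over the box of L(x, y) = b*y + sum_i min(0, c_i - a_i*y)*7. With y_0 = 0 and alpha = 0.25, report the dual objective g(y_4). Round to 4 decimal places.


Dual ascent for LP: min 14*x1 + 10*x2, 1*x1 + 2*x2 = 18, 0 <= x_i <= 7
Step 1: y^k = 0.0, reduced costs: (14.0, 10.0)
  x^k = (0.0, 0.0), subgradient = b - a^T x = 18.0
  y^{k+1} = 0.0 + 0.25*18.0 = 4.5
Step 2: y^k = 4.5, reduced costs: (9.5, 1.0)
  x^k = (0.0, 0.0), subgradient = b - a^T x = 18.0
  y^{k+1} = 4.5 + 0.25*18.0 = 9.0
Step 3: y^k = 9.0, reduced costs: (5.0, -8.0)
  x^k = (0.0, 7.0), subgradient = b - a^T x = 4.0
  y^{k+1} = 9.0 + 0.25*4.0 = 10.0
Step 4: y^k = 10.0, reduced costs: (4.0, -10.0)
  x^k = (0.0, 7.0), subgradient = b - a^T x = 4.0
  y^{k+1} = 10.0 + 0.25*4.0 = 11.0
Dual objective at y_4 = 11.0: reduced costs (3.0, -12.0), box minimizer x = (0.0, 7.0)
g(y_4) = b*y + (c1 - a1*y)*x1 + (c2 - a2*y)*x2 = 18*11.0 + 3.0*0.0 + (-12.0)*7.0 = 198.0 + 0.0 - 84.0 = 114.0


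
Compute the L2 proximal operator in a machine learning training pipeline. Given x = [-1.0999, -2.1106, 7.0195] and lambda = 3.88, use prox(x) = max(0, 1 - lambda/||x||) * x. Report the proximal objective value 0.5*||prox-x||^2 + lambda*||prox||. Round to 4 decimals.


Step 1: Compute ||x||.
||x|| = 7.412
Step 2: Compute scaling factor.
scale = max(0, 1 - 3.88/7.412) = 0.4765
Step 3: prox(x) = [-0.5241, -1.0058, 3.345]
||prox(x)|| = 3.532
Step 4: Proximal objective.
0.5*||prox-x||^2 = 7.5272
lambda*||prox|| = 13.7042
Total = 21.2314


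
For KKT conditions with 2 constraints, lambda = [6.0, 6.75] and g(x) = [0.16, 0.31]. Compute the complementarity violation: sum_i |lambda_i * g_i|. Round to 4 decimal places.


KKT complementary slackness check:
lambda_1 * g_1 = 6.0 * 0.16 = 0.96
lambda_2 * g_2 = 6.75 * 0.31 = 2.0925
Total violation = 0.96 + 2.0925 = 3.0525


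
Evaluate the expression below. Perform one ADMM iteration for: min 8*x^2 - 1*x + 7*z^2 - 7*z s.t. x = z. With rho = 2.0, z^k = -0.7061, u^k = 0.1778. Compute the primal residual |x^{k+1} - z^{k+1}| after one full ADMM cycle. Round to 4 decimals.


ADMM iteration with rho = 2.0, z^k = -0.7061, u^k = 0.1778
Step 1: x-update.
Minimize 8*x^2 - 1*x + (2.0/2)*(x + 0.7061 + 0.1778)^2
FOC: (2*8 + 2.0)*x = 1 + 2.0*(-0.7061 - 0.1778)
x^{k+1} = -0.0427
Step 2: z-update.
Minimize 7*z^2 - 7*z + (2.0/2)*(-0.0427 - z + 0.1778)^2
FOC: (2*7 + 2.0)*z = 7 + 2.0*(-0.0427 + 0.1778)
z^{k+1} = 0.4544
Step 3: u-update.
u^{k+1} = 0.1778 - 0.0427 - 0.4544 = -0.3192
Step 4: Primal residual = |-0.0427 - 0.4544| = 0.497


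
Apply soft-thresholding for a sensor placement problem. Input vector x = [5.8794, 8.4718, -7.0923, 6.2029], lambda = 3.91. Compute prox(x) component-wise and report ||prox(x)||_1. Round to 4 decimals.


Soft-thresholding with lambda = 3.91:
prox(5.8794) = sign(5.8794)*max(|5.8794| - 3.91, 0) = 1.9694
prox(8.4718) = sign(8.4718)*max(|8.4718| - 3.91, 0) = 4.5618
prox(-7.0923) = sign(-7.0923)*max(|-7.0923| - 3.91, 0) = -3.1823
prox(6.2029) = sign(6.2029)*max(|6.2029| - 3.91, 0) = 2.2929
prox(x) = [1.9694, 4.5618, -3.1823, 2.2929]
||prox(x)||_1 = 1.9694 + 4.5618 + 3.1823 + 2.2929 = 12.0064


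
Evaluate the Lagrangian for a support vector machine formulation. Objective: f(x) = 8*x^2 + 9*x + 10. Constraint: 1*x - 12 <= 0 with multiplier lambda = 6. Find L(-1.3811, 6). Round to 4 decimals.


Step 1: Evaluate f(x).
f(-1.3811) = 8*(-1.3811)^2 + 9*(-1.3811) + 10 = 12.8296
Step 2: Evaluate g(x).
g(-1.3811) = 1*-1.3811 - 12 = -13.3811
Step 3: Compute Lagrangian.
L = 12.8296 + 6*-13.3811 = -67.457


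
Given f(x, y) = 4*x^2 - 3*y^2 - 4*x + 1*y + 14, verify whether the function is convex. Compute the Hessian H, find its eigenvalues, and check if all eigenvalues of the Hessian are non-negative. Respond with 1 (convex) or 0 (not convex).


The Hessian of f(x,y) = 4*x^2 - 3*y^2 - 4*x + 1*y + 14 is:
H = [[8, 0], [0, -6]]
Trace = 8 - 6 = 2
Determinant = 8*-6 - (0)^2 = -48
Discriminant = (2)^2 - 4*-48 = 196.0
Eigenvalues: lambda_1 = -6.0, lambda_2 = 8.0
The function is not convex.

0


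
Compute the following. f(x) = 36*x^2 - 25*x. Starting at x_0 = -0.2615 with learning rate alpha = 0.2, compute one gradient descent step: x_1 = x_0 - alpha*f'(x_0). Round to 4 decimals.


We compute the gradient at x_0 and apply the update.
f'(x) = 72*x - 25
f'(-0.2615) = 72*-0.2615 - 25 = -43.828
x_1 = -0.2615 - 0.2*-43.828 = 8.5041


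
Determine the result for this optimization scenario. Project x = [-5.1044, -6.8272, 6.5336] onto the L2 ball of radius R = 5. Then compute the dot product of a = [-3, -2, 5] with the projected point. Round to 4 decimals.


Step 1: Compute ||x|| (intermediates to 6 decimals).
||x|| = sqrt((-5.1044)^2 + (-6.8272)^2 + 6.5336^2) = 10.740274
Step 2: Project.
Since ||x|| > R, scale = R/||x|| = 5/10.740274 = 0.465537, proj(x) = scale * x
proj(x) = [-2.376287, -3.178314, 3.041633]
Step 3: Dot product.
a^T * proj(x) = -3*(-2.376287) - 2*(-3.178314) + 5*3.041633 = 28.6937


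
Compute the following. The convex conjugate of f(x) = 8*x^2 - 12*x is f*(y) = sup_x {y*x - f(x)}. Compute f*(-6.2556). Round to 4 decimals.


f*(y) = sup_x {y*x - a*x^2 - b*x} = sup_x {(y-b)*x - a*x^2}
FOC: (y - b) - 2a*x = 0 => x* = (y - b)/(2a)
x* = (-6.2556 + 12)/(2*8) = 0.359
f*(-6.2556) = (y-b)^2/(4a) = (-6.2556 + 12)^2/(4*8)
= 32.9981/32 = 1.0312


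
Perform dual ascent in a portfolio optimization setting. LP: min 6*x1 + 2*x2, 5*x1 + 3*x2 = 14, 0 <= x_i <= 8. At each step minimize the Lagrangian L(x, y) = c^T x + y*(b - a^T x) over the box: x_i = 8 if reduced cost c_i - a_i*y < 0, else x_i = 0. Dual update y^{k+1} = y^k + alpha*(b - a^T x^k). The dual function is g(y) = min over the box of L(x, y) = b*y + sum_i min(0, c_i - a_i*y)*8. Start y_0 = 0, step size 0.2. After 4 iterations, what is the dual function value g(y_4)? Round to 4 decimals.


Dual ascent for LP: min 6*x1 + 2*x2, 5*x1 + 3*x2 = 14, 0 <= x_i <= 8
Step 1: y^k = 0.0, reduced costs: (6.0, 2.0)
  x^k = (0.0, 0.0), subgradient = b - a^T x = 14.0
  y^{k+1} = 0.0 + 0.2*14.0 = 2.8
Step 2: y^k = 2.8, reduced costs: (-8.0, -6.4)
  x^k = (8.0, 8.0), subgradient = b - a^T x = -50.0
  y^{k+1} = 2.8 + 0.2*-50.0 = -7.2
Step 3: y^k = -7.2, reduced costs: (42.0, 23.6)
  x^k = (0.0, 0.0), subgradient = b - a^T x = 14.0
  y^{k+1} = -7.2 + 0.2*14.0 = -4.4
Step 4: y^k = -4.4, reduced costs: (28.0, 15.2)
  x^k = (0.0, 0.0), subgradient = b - a^T x = 14.0
  y^{k+1} = -4.4 + 0.2*14.0 = -1.6
Dual objective at y_4 = -1.6: reduced costs (14.0, 6.8), box minimizer x = (0.0, 0.0)
g(y_4) = b*y + (c1 - a1*y)*x1 + (c2 - a2*y)*x2 = 14*(-1.6) + 14.0*0.0 + 6.8*0.0 = -22.4 + 0.0 + 0.0 = -22.4


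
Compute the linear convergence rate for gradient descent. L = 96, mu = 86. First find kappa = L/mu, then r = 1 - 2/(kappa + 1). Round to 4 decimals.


Step 1: Compute the condition number.
kappa = L/mu = 96/86 = 1.1163
Step 2: Compute the convergence rate.
r = 1 - 2/(kappa + 1) = 1 - 2*mu/(L + mu) = (L - mu)/(L + mu) = 10/182 = 0.0549


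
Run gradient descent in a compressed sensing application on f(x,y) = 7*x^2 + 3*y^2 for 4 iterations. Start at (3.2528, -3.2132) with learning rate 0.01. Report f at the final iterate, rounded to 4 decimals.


Gradient descent on f(x,y) = 7*x^2 + 3*y^2.
Starting point: (3.2528, -3.2132), alpha = 0.01
Step 1: grad_x = 2*7*3.2528 = 45.5392, grad_y = 2*3*-3.2132 = -19.2792
  x_1 = 3.2528 - 0.01*45.5392 = 2.7974
  y_1 = -3.2132 - 0.01*-19.2792 = -3.0204
Step 2: grad_x = 2*7*2.7974 = 39.1637, grad_y = 2*3*-3.0204 = -18.1224
  x_2 = 2.7974 - 0.01*39.1637 = 2.4058
  y_2 = -3.0204 - 0.01*-18.1224 = -2.8392
Step 3: grad_x = 2*7*2.4058 = 33.6808, grad_y = 2*3*-2.8392 = -17.0351
  x_3 = 2.4058 - 0.01*33.6808 = 2.069
  y_3 = -2.8392 - 0.01*-17.0351 = -2.6688
Step 4: grad_x = 2*7*2.069 = 28.9655, grad_y = 2*3*-2.6688 = -16.013
  x_4 = 2.069 - 0.01*28.9655 = 1.7793
  y_4 = -2.6688 - 0.01*-16.013 = -2.5087
f(1.7793, -2.5087) = 7*1.7793^2 + 3*(-2.5087)^2 = 41.0423


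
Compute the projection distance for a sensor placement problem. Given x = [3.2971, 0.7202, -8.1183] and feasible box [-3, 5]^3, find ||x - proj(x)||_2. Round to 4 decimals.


Project each component onto [-3, 5].
clip(3.2971) = 3.2971, clip(0.7202) = 0.7202, clip(-8.1183) = -3.0
Projection = [3.2971, 0.7202, -3.0]
Squared diffs: [0.0, 0.0, 26.197]
Distance = sqrt(26.197) = 5.1183


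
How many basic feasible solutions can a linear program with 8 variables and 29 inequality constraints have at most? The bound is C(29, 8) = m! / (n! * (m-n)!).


Each vertex corresponds to some choice of n active constraints out of m, so the number of vertices is at most C(m, n) = m! / (n!(m-n)!).
m = 29, n = 8
Numerator: 29 * 28 * 27 * 26 * 25 * 24 * 23 * 22
Denominator: 8! = 40320
C(29, 8) = 4292145


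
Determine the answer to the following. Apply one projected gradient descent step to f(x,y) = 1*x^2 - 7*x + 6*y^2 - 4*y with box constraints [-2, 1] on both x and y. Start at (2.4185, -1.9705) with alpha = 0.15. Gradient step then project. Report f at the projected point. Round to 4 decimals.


Step 1: Compute gradient at (2.4185, -1.9705).
grad_x = 2*1*2.4185 - 7 = -2.163
grad_y = 2*6*-1.9705 - 4 = -27.646
Step 2: Gradient step.
x_raw = 2.4185 - 0.15*-2.163 = 2.743
y_raw = -1.9705 - 0.15*-27.646 = 2.1764
Step 3: Project onto [-2, 1].
x_proj = clip(2.743) = 1.0
y_proj = clip(2.1764) = 1.0
Step 4: Evaluate f.
f(1.0, 1.0) = -4.0


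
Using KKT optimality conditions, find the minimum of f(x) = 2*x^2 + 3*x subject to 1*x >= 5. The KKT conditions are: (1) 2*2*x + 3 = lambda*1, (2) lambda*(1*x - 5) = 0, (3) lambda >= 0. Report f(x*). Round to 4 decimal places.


Step 1: Try lambda = 0 (constraint inactive).
x_unc = -3/(2*2) = -0.75
Check: 1*-0.75 = -0.75 < 5 -- violated!
Step 2: Constraint must be active: 1*x = 5
x* = 5/1 = 5.0
lambda = (2*2*5.0 + 3)/1 = 23.0
Step 3: Compute optimal value.
f(x*) = 2*5.0^2 + 3*5.0 = 65.0


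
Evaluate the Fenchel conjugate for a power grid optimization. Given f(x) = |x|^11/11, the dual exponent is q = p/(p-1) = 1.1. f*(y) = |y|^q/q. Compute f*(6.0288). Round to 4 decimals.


The conjugate exponent q satisfies 1/p + 1/q = 1.
p = 11, so q = 11/(11 - 1) = 1.1
|y|^q = 6.0288^1.1 = 7.2153
f*(6.0288) = 7.2153 / 1.1 = 6.5594


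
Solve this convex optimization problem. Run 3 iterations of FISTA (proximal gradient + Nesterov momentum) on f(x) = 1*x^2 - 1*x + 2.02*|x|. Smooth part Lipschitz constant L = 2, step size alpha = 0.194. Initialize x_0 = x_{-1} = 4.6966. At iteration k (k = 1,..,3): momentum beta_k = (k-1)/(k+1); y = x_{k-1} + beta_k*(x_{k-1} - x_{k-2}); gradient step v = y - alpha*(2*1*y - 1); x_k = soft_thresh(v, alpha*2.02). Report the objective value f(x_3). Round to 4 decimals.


FISTA on f(x) = 1*x^2 - 1*x + 2.02*|x|
L = 2, alpha = 0.194
Iteration 1: beta = 0.0, y = 4.6966 + 0.0*(4.6966 - 4.6966) = 4.6966
  grad(y) = 8.3932, v = y - alpha*grad = 3.0683
  prox(v) = soft_thresh(3.0683, 0.3919) = 2.6764
Iteration 2: beta = 0.3333, y = 2.6764 + 0.3333*(2.6764 - 4.6966) = 2.0031
  grad(y) = 3.0061, v = y - alpha*grad = 1.4199
  prox(v) = soft_thresh(1.4199, 0.3919) = 1.028
Iteration 3: beta = 0.5, y = 1.028 + 0.5*(1.028 - 2.6764) = 0.2038
  grad(y) = -0.5925, v = y - alpha*grad = 0.3187
  prox(v) = soft_thresh(0.3187, 0.3919) = 0.0
f(x_3) = 1*0.0^2 - 1*0.0 + 2.02*|0.0| = 0.0


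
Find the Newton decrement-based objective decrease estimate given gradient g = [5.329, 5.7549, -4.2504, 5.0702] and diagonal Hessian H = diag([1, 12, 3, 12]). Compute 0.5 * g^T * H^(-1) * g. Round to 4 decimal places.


Step 1: H is diagonal, so H^(-1) * g = [5.329, 0.4796, -1.4168, 0.4225].
Step 2: g^T H^(-1) g = sum_i g_i^2 / H_ii
  = (5.329)^2/1 + (5.7549)^2/12 + (-4.2504)^2/3 + (5.0702)^2/12
  = 28.3982 + 2.7599 + 6.022 + 2.1422 = 39.3224
Step 3: Objective decrease = 0.5 * g^T H^(-1) g = 19.6612


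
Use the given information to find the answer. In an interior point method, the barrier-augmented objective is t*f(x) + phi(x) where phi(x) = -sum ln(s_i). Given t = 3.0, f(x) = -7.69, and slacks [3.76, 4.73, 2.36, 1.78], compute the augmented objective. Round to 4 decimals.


Step 1: Compute log-barrier.
ln values: [1.3244, 1.5539, 0.8587, 0.5766]
phi = -(1.3244 + 1.5539 + 0.8587 + 0.5766) = -4.3136
Step 2: Compute augmented objective.
t*f(x) = 3.0*-7.69 = -23.07
Total = -23.07 - 4.3136 = -27.3836


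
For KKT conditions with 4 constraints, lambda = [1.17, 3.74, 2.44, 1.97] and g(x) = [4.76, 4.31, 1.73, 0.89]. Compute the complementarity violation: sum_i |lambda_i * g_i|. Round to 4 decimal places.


KKT complementary slackness check:
lambda_1 * g_1 = 1.17 * 4.76 = 5.5692
lambda_2 * g_2 = 3.74 * 4.31 = 16.1194
lambda_3 * g_3 = 2.44 * 1.73 = 4.2212
lambda_4 * g_4 = 1.97 * 0.89 = 1.7533
Total violation = 5.5692 + 16.1194 + 4.2212 + 1.7533 = 27.6631
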